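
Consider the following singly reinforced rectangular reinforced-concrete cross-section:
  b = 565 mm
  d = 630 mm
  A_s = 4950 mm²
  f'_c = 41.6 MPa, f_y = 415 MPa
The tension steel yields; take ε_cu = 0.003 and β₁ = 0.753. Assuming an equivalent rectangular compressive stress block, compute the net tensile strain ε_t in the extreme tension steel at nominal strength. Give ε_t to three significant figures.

ε_t ≈ 0.0108

a = A_s f_y/(0.85 f'_c b) = 102.82 mm.
β₁ = 0.753, so c = a/β₁ = 102.82/0.753 = 136.55 mm.
From the linear strain diagram with ε_cu = 0.003: ε_t = 0.003 (d − c)/c = 0.003 × (630 − 136.55)/136.55 = 0.0108.
Since ε_t ≥ 0.005, the section is tension-controlled.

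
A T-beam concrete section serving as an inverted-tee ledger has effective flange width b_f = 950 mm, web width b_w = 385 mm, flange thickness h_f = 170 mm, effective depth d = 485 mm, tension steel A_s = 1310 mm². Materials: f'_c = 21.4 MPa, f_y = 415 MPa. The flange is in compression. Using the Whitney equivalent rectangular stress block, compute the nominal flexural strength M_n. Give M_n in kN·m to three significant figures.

M_n ≈ 255 kN·m

Tension: T = A_s f_y = 1310 × 415 = 543650 N.
Try a within the flange: a = T/(0.85 f'_c b_f) = 543650/(0.85 × 21.4 × 950) = 31.46 mm.
Since a = 31.46 ≤ h_f = 170 mm, the stress block lies entirely in the flange; analyse as a rectangular beam of width b_f.
M_n = T(d − a/2) = 543650 × (485 − 15.73) = 255.12 × 10⁶ N·mm.
M_n = 255.12 kN·m.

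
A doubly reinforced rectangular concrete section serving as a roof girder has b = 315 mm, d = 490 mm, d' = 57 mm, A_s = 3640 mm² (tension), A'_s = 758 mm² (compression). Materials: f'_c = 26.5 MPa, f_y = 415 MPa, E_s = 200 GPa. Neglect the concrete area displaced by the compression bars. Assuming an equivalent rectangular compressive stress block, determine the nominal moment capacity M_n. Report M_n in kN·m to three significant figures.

M_n ≈ 621 kN·m

Assume both tension and compression steel yield.
Net tension couple steel: A_s − A'_s = 2882 mm².
a = (A_s − A'_s) f_y / (0.85 f'_c b) = 1196030/(0.85 × 26.5 × 315) = 168.56 mm.
c = a/β₁ = 168.56/0.85 = 198.31 mm; ε'_s = 0.003(c − d')/c = 0.0021 ≥ f_y/E_s = 0.0021, so compression steel does yield.
M_n = (A_s − A'_s) f_y (d − a/2) + A'_s f_y (d − d') = [1196030 × (490 − 84.28) + 314570 × (490 − 57)] × 10⁻⁶ = 485.25 + 136.21 = 621.46 kN·m.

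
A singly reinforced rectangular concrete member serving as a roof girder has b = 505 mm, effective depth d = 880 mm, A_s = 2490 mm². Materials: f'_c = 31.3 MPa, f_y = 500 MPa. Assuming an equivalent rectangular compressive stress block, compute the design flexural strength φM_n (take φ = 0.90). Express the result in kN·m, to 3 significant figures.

T = A_s f_y = 2490 × 500 = 1245000 N = 1245 kN.
From C = T: a = T/(0.85 f'_c b) = 1245000/(0.85 × 31.3 × 505) = 92.66 mm.
M_n = T(d − a/2) = 1245 kN × (880 − 46.33) mm = 1037.92 kN·m.
φM_n = 0.90 × 1037.92 = 934.13 kN·m.

φM_n ≈ 934 kN·m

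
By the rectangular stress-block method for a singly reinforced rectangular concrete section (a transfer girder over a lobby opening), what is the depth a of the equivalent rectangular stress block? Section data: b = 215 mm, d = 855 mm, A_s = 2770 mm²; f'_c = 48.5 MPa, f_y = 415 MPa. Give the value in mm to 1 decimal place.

a ≈ 129.7 mm

T = A_s f_y = 2770 × 415 = 1149550 N = 1149.55 kN.
Setting C = 0.85 f'_c a b equal to T: a = 1149550/(0.85 × 48.5 × 215) = 129.7 mm.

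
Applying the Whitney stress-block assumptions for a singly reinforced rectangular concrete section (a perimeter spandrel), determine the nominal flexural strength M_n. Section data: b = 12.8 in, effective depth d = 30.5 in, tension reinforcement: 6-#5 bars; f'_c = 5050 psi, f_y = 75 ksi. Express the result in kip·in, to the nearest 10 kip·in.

M_n ≈ 4080 kip·in

A_s = 6 × 0.31 = 1.86 in².
T = A_s f_y = 1.86 × 75 = 139.5 kips.
a = T/(0.85 f'_c b) = 139.5/(0.85 × 5.05 × 12.8) = 2.539 in.
M_n = T(d − a/2) = 139.5 × (30.5 − 1.2695) = 4077.7 kip·in.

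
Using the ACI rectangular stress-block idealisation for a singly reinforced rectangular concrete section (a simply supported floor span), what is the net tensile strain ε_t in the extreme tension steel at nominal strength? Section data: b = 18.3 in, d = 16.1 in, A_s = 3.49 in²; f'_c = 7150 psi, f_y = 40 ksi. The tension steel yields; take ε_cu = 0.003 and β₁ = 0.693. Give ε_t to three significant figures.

ε_t ≈ 0.0237

a = A_s f_y/(0.85 f'_c b) = 1.255 in.
β₁ = 0.693, so c = a/β₁ = 1.255/0.693 = 1.811 in.
From the linear strain diagram with ε_cu = 0.003: ε_t = 0.003 (d − c)/c = 0.003 × (16.1 − 1.811)/1.811 = 0.0237.
Since ε_t ≥ 0.005, the section is tension-controlled.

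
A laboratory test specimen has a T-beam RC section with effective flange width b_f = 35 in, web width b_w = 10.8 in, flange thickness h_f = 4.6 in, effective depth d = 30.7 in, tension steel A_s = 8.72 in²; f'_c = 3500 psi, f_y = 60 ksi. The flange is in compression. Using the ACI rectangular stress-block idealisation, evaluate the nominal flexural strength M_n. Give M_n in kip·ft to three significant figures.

M_n ≈ 1230 kip·ft

Tension: T = A_s f_y = 8.72 × 60 = 523.2 kips.
Try a within the flange: a = T/(0.85 f'_c b_f) = 523.2/(0.85 × 3.5 × 35) = 5.025 in.
a = 5.025 > h_f = 4.6 in: the block extends into the web. Split into flange-overhang and web parts.
C_f = 0.85 f'_c (b_f − b_w) h_f = 0.85 × 3.5 × (35 − 10.8) × 4.6 = 331.2 kips.
Remaining web compression depth: a_w = (T − C_f)/(0.85 f'_c b_w) = (523.2 − 331.2)/(0.85 × 3.5 × 10.8) = 5.976 in.
M_n = C_f(d − h_f/2) + (T − C_f)(d − a_w/2) = 331.2 × (30.7 − 2.3) + 192 × (30.7 − 2.988) = 9406.1 + 5320.7 = 14726.8 kip·in.
M_n = 14726.8/12 = 1227.23 kip·ft.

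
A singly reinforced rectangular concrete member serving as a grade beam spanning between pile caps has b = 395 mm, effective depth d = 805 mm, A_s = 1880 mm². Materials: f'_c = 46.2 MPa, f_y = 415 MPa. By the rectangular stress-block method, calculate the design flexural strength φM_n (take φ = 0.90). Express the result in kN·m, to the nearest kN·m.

T = A_s f_y = 1880 × 415 = 780200 N = 780.2 kN.
From C = T: a = T/(0.85 f'_c b) = 780200/(0.85 × 46.2 × 395) = 50.30 mm.
M_n = T(d − a/2) = 780.2 kN × (805 − 25.15) mm = 608.44 kN·m.
φM_n = 0.90 × 608.44 = 547.60 kN·m.

φM_n ≈ 548 kN·m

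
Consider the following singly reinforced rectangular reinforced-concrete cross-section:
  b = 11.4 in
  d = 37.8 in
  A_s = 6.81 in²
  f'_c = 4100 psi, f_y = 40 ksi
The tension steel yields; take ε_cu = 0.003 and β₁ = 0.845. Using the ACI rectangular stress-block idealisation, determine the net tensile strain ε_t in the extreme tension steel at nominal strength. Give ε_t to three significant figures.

a = A_s f_y/(0.85 f'_c b) = 6.856 in.
β₁ = 0.845, so c = a/β₁ = 6.856/0.845 = 8.114 in.
From the linear strain diagram with ε_cu = 0.003: ε_t = 0.003 (d − c)/c = 0.003 × (37.8 − 8.114)/8.114 = 0.0110.
Since ε_t ≥ 0.005, the section is tension-controlled.

ε_t ≈ 0.0110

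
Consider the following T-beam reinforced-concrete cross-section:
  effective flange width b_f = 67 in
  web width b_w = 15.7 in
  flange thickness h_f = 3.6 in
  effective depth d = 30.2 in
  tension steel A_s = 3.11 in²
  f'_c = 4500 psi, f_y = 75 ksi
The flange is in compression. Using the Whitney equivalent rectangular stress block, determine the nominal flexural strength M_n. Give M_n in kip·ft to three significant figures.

M_n ≈ 578 kip·ft

Tension: T = A_s f_y = 3.11 × 75 = 233.25 kips.
Try a within the flange: a = T/(0.85 f'_c b_f) = 233.25/(0.85 × 4.5 × 67) = 0.910 in.
Since a = 0.910 ≤ h_f = 3.6 in, the stress block lies entirely in the flange; analyse as a rectangular beam of width b_f.
M_n = T(d − a/2) = 233.25 × (30.2 − 0.455) = 6938.0 kip·in.
M_n = 6938.0/12 = 578.17 kip·ft.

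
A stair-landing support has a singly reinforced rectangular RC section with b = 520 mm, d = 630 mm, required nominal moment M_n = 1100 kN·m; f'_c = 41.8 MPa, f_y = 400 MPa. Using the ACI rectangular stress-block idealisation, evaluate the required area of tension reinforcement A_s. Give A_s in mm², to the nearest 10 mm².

A_s ≈ 4750 mm²

With M_n = 0.85 f'_c a b (d − a/2), solve the quadratic for a:
a = d − √(d² − 2M_n/(0.85 f'_c b)) = 630 − √(630² − 2 × 1100×10⁶/(0.85 × 41.8 × 520)) = 102.91 mm.
A_s = 0.85 f'_c a b / f_y = 0.85 × 41.8 × 102.91 × 520 / 400 = 4753.3 mm².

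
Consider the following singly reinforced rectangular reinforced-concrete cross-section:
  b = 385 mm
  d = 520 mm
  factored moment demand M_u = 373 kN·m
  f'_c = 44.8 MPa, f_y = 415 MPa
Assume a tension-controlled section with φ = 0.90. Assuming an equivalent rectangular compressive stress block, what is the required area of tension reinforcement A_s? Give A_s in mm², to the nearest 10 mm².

M_n = M_u/φ = 373/0.90 = 414.444 kN·m.
With M_n = 0.85 f'_c a b (d − a/2), solve the quadratic for a:
a = d − √(d² − 2M_n/(0.85 f'_c b)) = 520 − √(520² − 2 × 414.444×10⁶/(0.85 × 44.8 × 385)) = 57.55 mm.
A_s = 0.85 f'_c a b / f_y = 0.85 × 44.8 × 57.55 × 385 / 415 = 2033.1 mm².

A_s ≈ 2030 mm²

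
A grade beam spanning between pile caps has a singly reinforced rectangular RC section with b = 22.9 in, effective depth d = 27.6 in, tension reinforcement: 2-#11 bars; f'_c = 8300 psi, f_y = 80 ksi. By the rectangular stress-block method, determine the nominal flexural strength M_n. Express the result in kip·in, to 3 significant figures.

A_s = 2 × 1.56 = 3.12 in².
T = A_s f_y = 3.12 × 80 = 249.6 kips.
a = T/(0.85 f'_c b) = 249.6/(0.85 × 8.3 × 22.9) = 1.545 in.
M_n = T(d − a/2) = 249.6 × (27.6 − 0.7725) = 6696.1 kip·in.

M_n ≈ 6700 kip·in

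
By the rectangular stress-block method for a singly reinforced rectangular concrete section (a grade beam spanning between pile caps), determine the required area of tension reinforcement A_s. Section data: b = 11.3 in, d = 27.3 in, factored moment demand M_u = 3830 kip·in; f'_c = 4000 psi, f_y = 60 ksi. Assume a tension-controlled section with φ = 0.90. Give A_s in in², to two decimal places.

M_n = M_u/φ = 3830/0.90 = 4255.56 kip·in.
From M_n = 0.85 f'_c a b (d − a/2):
a = d − √(d² − 2M_n/(0.85 f'_c b)) = 27.3 − √(27.3² − 2 × 4255.56/(0.85 × 4 × 11.3)) = 4.414 in.
A_s = 0.85 f'_c a b / f_y = 0.85 × 4 × 4.414 × 11.3 / 60 = 2.826 in².

A_s ≈ 2.83 in²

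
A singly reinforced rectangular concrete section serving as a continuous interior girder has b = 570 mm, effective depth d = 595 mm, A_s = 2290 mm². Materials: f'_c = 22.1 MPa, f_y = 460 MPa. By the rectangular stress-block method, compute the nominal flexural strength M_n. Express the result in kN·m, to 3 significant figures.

M_n ≈ 575 kN·m

T = A_s f_y = 2290 × 460 = 1053400 N = 1053.4 kN.
From C = T: a = T/(0.85 f'_c b) = 1053400/(0.85 × 22.1 × 570) = 98.38 mm.
M_n = T(d − a/2) = 1053.4 kN × (595 − 49.19) mm = 574.96 kN·m.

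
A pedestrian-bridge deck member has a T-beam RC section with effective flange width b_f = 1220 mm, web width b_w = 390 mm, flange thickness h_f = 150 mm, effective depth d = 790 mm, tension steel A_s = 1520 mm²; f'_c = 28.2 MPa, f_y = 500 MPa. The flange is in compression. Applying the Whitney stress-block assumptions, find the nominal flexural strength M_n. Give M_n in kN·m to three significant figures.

M_n ≈ 591 kN·m

Tension: T = A_s f_y = 1520 × 500 = 760000 N.
Try a within the flange: a = T/(0.85 f'_c b_f) = 760000/(0.85 × 28.2 × 1220) = 25.99 mm.
Since a = 25.99 ≤ h_f = 150 mm, the stress block lies entirely in the flange; analyse as a rectangular beam of width b_f.
M_n = T(d − a/2) = 760000 × (790 − 12.995) = 590.52 × 10⁶ N·mm.
M_n = 590.52 kN·m.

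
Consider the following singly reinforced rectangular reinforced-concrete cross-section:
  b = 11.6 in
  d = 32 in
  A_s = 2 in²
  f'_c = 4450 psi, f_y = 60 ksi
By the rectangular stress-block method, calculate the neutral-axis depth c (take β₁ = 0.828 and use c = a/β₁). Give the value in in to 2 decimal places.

T = A_s f_y = 2 × 60 = 120 kips.
a = T/(0.85 f'_c b) = 120/(0.85 × 4.45 × 11.6) = 2.7349 in.
With β₁ = 0.828, c = a/β₁ = 2.7349/0.828 = 3.30 in.

c ≈ 3.30 in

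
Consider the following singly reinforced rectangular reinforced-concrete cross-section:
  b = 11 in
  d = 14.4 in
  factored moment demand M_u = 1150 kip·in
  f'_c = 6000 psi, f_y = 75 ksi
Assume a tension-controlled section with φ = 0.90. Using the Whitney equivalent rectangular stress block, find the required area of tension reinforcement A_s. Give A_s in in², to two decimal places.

M_n = M_u/φ = 1150/0.90 = 1277.78 kip·in.
From M_n = 0.85 f'_c a b (d − a/2):
a = d − √(d² − 2M_n/(0.85 f'_c b)) = 14.4 − √(14.4² − 2 × 1277.78/(0.85 × 6 × 11)) = 1.680 in.
A_s = 0.85 f'_c a b / f_y = 0.85 × 6 × 1.680 × 11 / 75 = 1.257 in².

A_s ≈ 1.26 in²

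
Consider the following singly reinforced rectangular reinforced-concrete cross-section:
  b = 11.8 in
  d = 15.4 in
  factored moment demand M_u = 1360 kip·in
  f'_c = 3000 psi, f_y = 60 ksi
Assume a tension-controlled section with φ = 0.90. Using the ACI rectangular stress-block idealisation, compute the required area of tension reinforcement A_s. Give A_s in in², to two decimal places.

A_s ≈ 1.86 in²

M_n = M_u/φ = 1360/0.90 = 1511.11 kip·in.
From M_n = 0.85 f'_c a b (d − a/2):
a = d − √(d² − 2M_n/(0.85 f'_c b)) = 15.4 − √(15.4² − 2 × 1511.11/(0.85 × 3 × 11.8)) = 3.707 in.
A_s = 0.85 f'_c a b / f_y = 0.85 × 3 × 3.707 × 11.8 / 60 = 1.859 in².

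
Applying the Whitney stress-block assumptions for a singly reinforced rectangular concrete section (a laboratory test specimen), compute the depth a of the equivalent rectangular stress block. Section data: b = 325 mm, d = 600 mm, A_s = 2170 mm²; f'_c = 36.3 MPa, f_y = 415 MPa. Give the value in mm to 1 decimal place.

T = A_s f_y = 2170 × 415 = 900550 N = 900.55 kN.
Setting C = 0.85 f'_c a b equal to T: a = 900550/(0.85 × 36.3 × 325) = 89.8 mm.

a ≈ 89.8 mm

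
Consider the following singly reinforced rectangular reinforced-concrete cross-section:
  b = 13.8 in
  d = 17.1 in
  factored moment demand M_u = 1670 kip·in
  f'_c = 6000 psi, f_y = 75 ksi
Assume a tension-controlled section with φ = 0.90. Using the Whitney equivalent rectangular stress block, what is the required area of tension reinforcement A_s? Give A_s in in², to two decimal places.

A_s ≈ 1.52 in²

M_n = M_u/φ = 1670/0.90 = 1855.56 kip·in.
From M_n = 0.85 f'_c a b (d − a/2):
a = d − √(d² − 2M_n/(0.85 f'_c b)) = 17.1 − √(17.1² − 2 × 1855.56/(0.85 × 6 × 13.8)) = 1.618 in.
A_s = 0.85 f'_c a b / f_y = 0.85 × 6 × 1.618 × 13.8 / 75 = 1.518 in².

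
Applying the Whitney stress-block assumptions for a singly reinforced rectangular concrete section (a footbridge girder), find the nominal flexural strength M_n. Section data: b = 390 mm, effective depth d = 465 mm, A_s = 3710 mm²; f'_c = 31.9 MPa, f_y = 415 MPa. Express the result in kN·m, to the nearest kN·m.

T = A_s f_y = 3710 × 415 = 1539650 N = 1539.65 kN.
From C = T: a = T/(0.85 f'_c b) = 1539650/(0.85 × 31.9 × 390) = 145.60 mm.
M_n = T(d − a/2) = 1539.65 kN × (465 − 72.8) mm = 603.85 kN·m.

M_n ≈ 604 kN·m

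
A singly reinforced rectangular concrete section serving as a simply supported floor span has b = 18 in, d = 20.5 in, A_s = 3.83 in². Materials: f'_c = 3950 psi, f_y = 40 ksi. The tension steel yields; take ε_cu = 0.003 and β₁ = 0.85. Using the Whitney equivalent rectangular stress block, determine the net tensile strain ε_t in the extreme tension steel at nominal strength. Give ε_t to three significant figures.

a = A_s f_y/(0.85 f'_c b) = 2.535 in.
β₁ = 0.85, so c = a/β₁ = 2.535/0.85 = 2.982 in.
From the linear strain diagram with ε_cu = 0.003: ε_t = 0.003 (d − c)/c = 0.003 × (20.5 − 2.982)/2.982 = 0.0176.
Since ε_t ≥ 0.005, the section is tension-controlled.

ε_t ≈ 0.0176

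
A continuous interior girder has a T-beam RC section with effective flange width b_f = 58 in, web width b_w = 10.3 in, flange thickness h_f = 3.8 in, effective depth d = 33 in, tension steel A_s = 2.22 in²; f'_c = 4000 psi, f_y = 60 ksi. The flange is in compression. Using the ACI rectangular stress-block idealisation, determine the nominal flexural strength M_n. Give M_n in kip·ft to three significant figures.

Tension: T = A_s f_y = 2.22 × 60 = 133.2 kips.
Try a within the flange: a = T/(0.85 f'_c b_f) = 133.2/(0.85 × 4 × 58) = 0.675 in.
Since a = 0.675 ≤ h_f = 3.8 in, the stress block lies entirely in the flange; analyse as a rectangular beam of width b_f.
M_n = T(d − a/2) = 133.2 × (33 − 0.3375) = 4350.6 kip·in.
M_n = 4350.6/12 = 362.55 kip·ft.

M_n ≈ 363 kip·ft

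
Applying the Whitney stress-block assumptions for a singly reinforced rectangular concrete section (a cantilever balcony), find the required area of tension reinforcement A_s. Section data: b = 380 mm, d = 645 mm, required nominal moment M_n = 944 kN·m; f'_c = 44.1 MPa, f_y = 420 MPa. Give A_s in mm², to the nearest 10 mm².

With M_n = 0.85 f'_c a b (d − a/2), solve the quadratic for a:
a = d − √(d² − 2M_n/(0.85 f'_c b)) = 645 − √(645² − 2 × 944×10⁶/(0.85 × 44.1 × 380)) = 112.57 mm.
A_s = 0.85 f'_c a b / f_y = 0.85 × 44.1 × 112.57 × 380 / 420 = 3817.8 mm².

A_s ≈ 3820 mm²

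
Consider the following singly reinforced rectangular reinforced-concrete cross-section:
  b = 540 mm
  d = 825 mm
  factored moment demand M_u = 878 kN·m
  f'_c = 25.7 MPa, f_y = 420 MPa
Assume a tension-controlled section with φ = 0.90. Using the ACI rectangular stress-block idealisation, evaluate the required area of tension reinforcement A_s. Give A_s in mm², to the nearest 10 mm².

M_n = M_u/φ = 878/0.90 = 975.556 kN·m.
With M_n = 0.85 f'_c a b (d − a/2), solve the quadratic for a:
a = d − √(d² − 2M_n/(0.85 f'_c b)) = 825 − √(825² − 2 × 975.556×10⁶/(0.85 × 25.7 × 540)) = 107.21 mm.
A_s = 0.85 f'_c a b / f_y = 0.85 × 25.7 × 107.21 × 540 / 420 = 3011.1 mm².

A_s ≈ 3010 mm²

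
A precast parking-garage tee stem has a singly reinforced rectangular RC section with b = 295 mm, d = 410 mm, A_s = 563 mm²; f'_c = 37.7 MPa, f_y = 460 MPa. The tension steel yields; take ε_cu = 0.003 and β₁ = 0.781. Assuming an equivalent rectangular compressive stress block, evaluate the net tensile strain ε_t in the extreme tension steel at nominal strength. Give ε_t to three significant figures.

ε_t ≈ 0.0321

a = A_s f_y/(0.85 f'_c b) = 27.40 mm.
β₁ = 0.781, so c = a/β₁ = 27.40/0.781 = 35.08 mm.
From the linear strain diagram with ε_cu = 0.003: ε_t = 0.003 (d − c)/c = 0.003 × (410 − 35.08)/35.08 = 0.0321.
Since ε_t ≥ 0.005, the section is tension-controlled.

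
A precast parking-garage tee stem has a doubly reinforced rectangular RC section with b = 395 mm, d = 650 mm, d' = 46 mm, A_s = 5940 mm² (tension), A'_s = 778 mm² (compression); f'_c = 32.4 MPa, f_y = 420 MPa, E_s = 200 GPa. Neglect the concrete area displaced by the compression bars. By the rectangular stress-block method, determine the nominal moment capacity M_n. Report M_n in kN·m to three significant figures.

M_n ≈ 1390 kN·m

Assume both tension and compression steel yield.
Net tension couple steel: A_s − A'_s = 5162 mm².
a = (A_s − A'_s) f_y / (0.85 f'_c b) = 2168040/(0.85 × 32.4 × 395) = 199.30 mm.
c = a/β₁ = 199.30/0.819 = 243.35 mm; ε'_s = 0.003(c − d')/c = 0.0024 ≥ f_y/E_s = 0.0021, so compression steel does yield.
M_n = (A_s − A'_s) f_y (d − a/2) + A'_s f_y (d − d') = [2168040 × (650 − 99.65) + 326760 × (650 − 46)] × 10⁻⁶ = 1193.18 + 197.36 = 1390.54 kN·m.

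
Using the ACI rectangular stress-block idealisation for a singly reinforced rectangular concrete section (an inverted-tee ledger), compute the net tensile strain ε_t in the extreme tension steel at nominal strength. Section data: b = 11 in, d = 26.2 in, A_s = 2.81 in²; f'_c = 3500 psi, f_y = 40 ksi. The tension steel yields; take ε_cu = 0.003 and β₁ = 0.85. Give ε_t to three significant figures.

ε_t ≈ 0.0165

a = A_s f_y/(0.85 f'_c b) = 3.435 in.
β₁ = 0.85, so c = a/β₁ = 3.435/0.85 = 4.041 in.
From the linear strain diagram with ε_cu = 0.003: ε_t = 0.003 (d − c)/c = 0.003 × (26.2 − 4.041)/4.041 = 0.0165.
Since ε_t ≥ 0.005, the section is tension-controlled.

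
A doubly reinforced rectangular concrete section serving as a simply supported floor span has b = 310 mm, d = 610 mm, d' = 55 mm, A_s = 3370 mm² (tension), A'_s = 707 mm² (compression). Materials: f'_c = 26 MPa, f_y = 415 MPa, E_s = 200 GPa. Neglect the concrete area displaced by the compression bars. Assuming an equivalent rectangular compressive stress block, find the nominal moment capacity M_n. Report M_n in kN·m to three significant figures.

M_n ≈ 748 kN·m

Assume both tension and compression steel yield.
Net tension couple steel: A_s − A'_s = 2663 mm².
a = (A_s − A'_s) f_y / (0.85 f'_c b) = 1105145/(0.85 × 26 × 310) = 161.31 mm.
c = a/β₁ = 161.31/0.85 = 189.78 mm; ε'_s = 0.003(c − d')/c = 0.0021 ≥ f_y/E_s = 0.0021, so compression steel does yield.
M_n = (A_s − A'_s) f_y (d − a/2) + A'_s f_y (d − d') = [1105145 × (610 − 80.655) + 293405 × (610 − 55)] × 10⁻⁶ = 585.00 + 162.84 = 747.84 kN·m.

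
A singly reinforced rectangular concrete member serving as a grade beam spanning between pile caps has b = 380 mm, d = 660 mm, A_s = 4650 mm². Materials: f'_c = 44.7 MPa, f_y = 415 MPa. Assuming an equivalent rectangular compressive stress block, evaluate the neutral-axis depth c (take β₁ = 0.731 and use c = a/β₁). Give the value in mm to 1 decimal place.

T = A_s f_y = 4650 × 415 = 1929750 N = 1929.75 kN.
Setting C = 0.85 f'_c a b equal to T: a = 1929750/(0.85 × 44.7 × 380) = 133.657 mm.
With β₁ = 0.731, c = a/β₁ = 133.657/0.731 = 182.8 mm.

c ≈ 182.8 mm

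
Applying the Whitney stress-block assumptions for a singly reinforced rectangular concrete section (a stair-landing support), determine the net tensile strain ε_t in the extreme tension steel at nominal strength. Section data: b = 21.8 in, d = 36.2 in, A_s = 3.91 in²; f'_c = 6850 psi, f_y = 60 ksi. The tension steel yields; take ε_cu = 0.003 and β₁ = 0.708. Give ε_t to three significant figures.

ε_t ≈ 0.0386

a = A_s f_y/(0.85 f'_c b) = 1.848 in.
β₁ = 0.708, so c = a/β₁ = 1.848/0.708 = 2.610 in.
From the linear strain diagram with ε_cu = 0.003: ε_t = 0.003 (d − c)/c = 0.003 × (36.2 − 2.610)/2.610 = 0.0386.
Since ε_t ≥ 0.005, the section is tension-controlled.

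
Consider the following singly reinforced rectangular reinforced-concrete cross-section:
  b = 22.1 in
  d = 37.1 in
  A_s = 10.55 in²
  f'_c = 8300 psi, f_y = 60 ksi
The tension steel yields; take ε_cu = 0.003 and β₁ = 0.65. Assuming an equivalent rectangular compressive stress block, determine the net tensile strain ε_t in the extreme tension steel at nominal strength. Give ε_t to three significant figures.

a = A_s f_y/(0.85 f'_c b) = 4.060 in.
β₁ = 0.65, so c = a/β₁ = 4.060/0.65 = 6.246 in.
From the linear strain diagram with ε_cu = 0.003: ε_t = 0.003 (d − c)/c = 0.003 × (37.1 − 6.246)/6.246 = 0.0148.
Since ε_t ≥ 0.005, the section is tension-controlled.

ε_t ≈ 0.0148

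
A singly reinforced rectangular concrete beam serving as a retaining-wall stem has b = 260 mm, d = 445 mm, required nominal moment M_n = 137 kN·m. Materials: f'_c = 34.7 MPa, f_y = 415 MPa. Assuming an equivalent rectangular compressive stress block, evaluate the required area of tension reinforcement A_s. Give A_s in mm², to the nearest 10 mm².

With M_n = 0.85 f'_c a b (d − a/2), solve the quadratic for a:
a = d − √(d² − 2M_n/(0.85 f'_c b)) = 445 − √(445² − 2 × 137×10⁶/(0.85 × 34.7 × 260)) = 42.14 mm.
A_s = 0.85 f'_c a b / f_y = 0.85 × 34.7 × 42.14 × 260 / 415 = 778.7 mm².

A_s ≈ 780 mm²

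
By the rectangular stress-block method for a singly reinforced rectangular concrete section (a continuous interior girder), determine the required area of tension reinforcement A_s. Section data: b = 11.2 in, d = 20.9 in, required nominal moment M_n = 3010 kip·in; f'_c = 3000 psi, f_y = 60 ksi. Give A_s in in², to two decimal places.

A_s ≈ 2.79 in²

From M_n = 0.85 f'_c a b (d − a/2):
a = d − √(d² − 2M_n/(0.85 f'_c b)) = 20.9 − √(20.9² − 2 × 3010/(0.85 × 3 × 11.2)) = 5.866 in.
A_s = 0.85 f'_c a b / f_y = 0.85 × 3 × 5.866 × 11.2 / 60 = 2.792 in².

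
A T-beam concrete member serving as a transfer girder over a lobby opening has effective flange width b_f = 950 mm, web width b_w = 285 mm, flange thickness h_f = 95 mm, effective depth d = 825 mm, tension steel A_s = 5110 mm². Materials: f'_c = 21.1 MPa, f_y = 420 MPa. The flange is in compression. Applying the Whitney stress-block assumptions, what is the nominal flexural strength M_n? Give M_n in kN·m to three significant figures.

Tension: T = A_s f_y = 5110 × 420 = 2146200 N.
Try a within the flange: a = T/(0.85 f'_c b_f) = 2146200/(0.85 × 21.1 × 950) = 125.96 mm.
a = 125.96 > h_f = 95 mm: the block extends into the web. Split into flange-overhang and web parts.
C_f = 0.85 f'_c (b_f − b_w) h_f = 0.85 × 21.1 × (950 − 285) × 95 = 1133044 N.
Remaining web compression depth: a_w = (T − C_f)/(0.85 f'_c b_w) = (2146200 − 1133044)/(0.85 × 21.1 × 285) = 198.21 mm.
M_n = C_f(d − h_f/2) + (T − C_f)(d − a_w/2) = 1133044 × (825 − 47.5) + 1013156 × (825 − 99.105) = 880.94 + 735.44 = 1616.38 × 10⁶ N·mm.
M_n = 1616.38 kN·m.

M_n ≈ 1620 kN·m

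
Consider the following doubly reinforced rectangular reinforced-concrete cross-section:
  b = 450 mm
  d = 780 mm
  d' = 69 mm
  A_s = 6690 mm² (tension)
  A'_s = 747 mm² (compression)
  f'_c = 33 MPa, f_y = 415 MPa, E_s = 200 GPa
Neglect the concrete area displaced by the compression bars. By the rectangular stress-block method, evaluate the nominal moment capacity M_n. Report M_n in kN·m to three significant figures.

M_n ≈ 1900 kN·m

Assume both tension and compression steel yield.
Net tension couple steel: A_s − A'_s = 5943 mm².
a = (A_s − A'_s) f_y / (0.85 f'_c b) = 2466345/(0.85 × 33 × 450) = 195.39 mm.
c = a/β₁ = 195.39/0.814 = 240.04 mm; ε'_s = 0.003(c − d')/c = 0.0021 ≥ f_y/E_s = 0.0021, so compression steel does yield.
M_n = (A_s − A'_s) f_y (d − a/2) + A'_s f_y (d − d') = [2466345 × (780 − 97.695) + 310005 × (780 − 69)] × 10⁻⁶ = 1682.80 + 220.41 = 1903.21 kN·m.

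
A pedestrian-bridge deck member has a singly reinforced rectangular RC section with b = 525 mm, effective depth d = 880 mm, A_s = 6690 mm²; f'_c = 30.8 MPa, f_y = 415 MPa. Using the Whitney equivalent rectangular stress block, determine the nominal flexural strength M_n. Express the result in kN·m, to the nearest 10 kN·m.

T = A_s f_y = 6690 × 415 = 2776350 N = 2776.35 kN.
From C = T: a = T/(0.85 f'_c b) = 2776350/(0.85 × 30.8 × 525) = 202.00 mm.
M_n = T(d − a/2) = 2776.35 kN × (880 − 101) mm = 2162.78 kN·m.

M_n ≈ 2160 kN·m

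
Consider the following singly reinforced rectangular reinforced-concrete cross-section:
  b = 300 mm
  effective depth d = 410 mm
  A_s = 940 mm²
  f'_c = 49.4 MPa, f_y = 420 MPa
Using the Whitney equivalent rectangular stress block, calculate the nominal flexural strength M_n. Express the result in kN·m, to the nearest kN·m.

M_n ≈ 156 kN·m

T = A_s f_y = 940 × 420 = 394800 N = 394.8 kN.
From C = T: a = T/(0.85 f'_c b) = 394800/(0.85 × 49.4 × 300) = 31.34 mm.
M_n = T(d − a/2) = 394.8 kN × (410 − 15.67) mm = 155.68 kN·m.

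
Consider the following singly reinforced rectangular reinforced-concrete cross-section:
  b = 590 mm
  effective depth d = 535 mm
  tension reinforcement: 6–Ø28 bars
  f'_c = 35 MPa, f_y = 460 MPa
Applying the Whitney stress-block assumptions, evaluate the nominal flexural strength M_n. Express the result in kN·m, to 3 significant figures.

M_n ≈ 827 kN·m

A_s = 6 × 616 = 3696 mm².
T = A_s f_y = 3696 × 460 = 1700160 N = 1700.16 kN.
From C = T: a = T/(0.85 f'_c b) = 1700160/(0.85 × 35 × 590) = 96.86 mm.
M_n = T(d − a/2) = 1700.16 kN × (535 − 48.43) mm = 827.25 kN·m.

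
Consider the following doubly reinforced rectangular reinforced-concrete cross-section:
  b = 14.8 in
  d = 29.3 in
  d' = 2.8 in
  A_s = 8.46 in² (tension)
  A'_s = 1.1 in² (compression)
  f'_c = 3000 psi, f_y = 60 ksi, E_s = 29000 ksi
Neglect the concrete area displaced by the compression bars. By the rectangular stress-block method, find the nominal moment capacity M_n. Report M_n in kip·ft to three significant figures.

Assume both steels yield.
a = (A_s − A'_s) f_y/(0.85 f'_c b) = (8.46 − 1.1) × 60/(0.85 × 3 × 14.8) = 11.701 in.
c = a/β₁ = 11.701/0.85 = 13.766 in; ε'_s = 0.003(c − d')/c = 0.0024 ≥ ε_y = 0.0021, so the compression steel yields.
M_n = (A_s − A'_s) f_y (d − a/2) + A'_s f_y (d − d') = 441.6 × (29.3 − 5.8505) + 66 × (29.3 − 2.8) = 10355.3 + 1749.0 = 12104.3 kip·in = 12104.3/12 = 1008.69 kip·ft.

M_n ≈ 1010 kip·ft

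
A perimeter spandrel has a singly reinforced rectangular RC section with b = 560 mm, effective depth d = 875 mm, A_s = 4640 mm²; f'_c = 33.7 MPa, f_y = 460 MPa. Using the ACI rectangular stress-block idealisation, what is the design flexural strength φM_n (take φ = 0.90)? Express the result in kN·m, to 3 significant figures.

T = A_s f_y = 4640 × 460 = 2134400 N = 2134.4 kN.
From C = T: a = T/(0.85 f'_c b) = 2134400/(0.85 × 33.7 × 560) = 133.06 mm.
M_n = T(d − a/2) = 2134.4 kN × (875 − 66.53) mm = 1725.60 kN·m.
φM_n = 0.90 × 1725.60 = 1553.04 kN·m.

φM_n ≈ 1550 kN·m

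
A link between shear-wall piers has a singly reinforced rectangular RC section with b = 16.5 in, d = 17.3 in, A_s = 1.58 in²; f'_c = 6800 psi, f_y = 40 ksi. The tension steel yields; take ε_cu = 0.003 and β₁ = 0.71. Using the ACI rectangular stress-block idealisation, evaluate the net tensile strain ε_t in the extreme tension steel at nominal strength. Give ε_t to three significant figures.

ε_t ≈ 0.0526

a = A_s f_y/(0.85 f'_c b) = 0.663 in.
β₁ = 0.71, so c = a/β₁ = 0.663/0.71 = 0.934 in.
From the linear strain diagram with ε_cu = 0.003: ε_t = 0.003 (d − c)/c = 0.003 × (17.3 − 0.934)/0.934 = 0.0526.
Since ε_t ≥ 0.005, the section is tension-controlled.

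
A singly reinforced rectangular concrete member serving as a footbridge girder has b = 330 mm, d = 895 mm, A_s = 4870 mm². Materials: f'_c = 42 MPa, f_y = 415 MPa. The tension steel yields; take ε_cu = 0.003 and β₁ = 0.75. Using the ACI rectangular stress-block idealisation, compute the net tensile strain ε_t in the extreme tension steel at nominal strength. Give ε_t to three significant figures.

ε_t ≈ 0.00874

a = A_s f_y/(0.85 f'_c b) = 171.55 mm.
β₁ = 0.75, so c = a/β₁ = 171.55/0.75 = 228.73 mm.
From the linear strain diagram with ε_cu = 0.003: ε_t = 0.003 (d − c)/c = 0.003 × (895 − 228.73)/228.73 = 0.00874.
Since ε_t ≥ 0.005, the section is tension-controlled.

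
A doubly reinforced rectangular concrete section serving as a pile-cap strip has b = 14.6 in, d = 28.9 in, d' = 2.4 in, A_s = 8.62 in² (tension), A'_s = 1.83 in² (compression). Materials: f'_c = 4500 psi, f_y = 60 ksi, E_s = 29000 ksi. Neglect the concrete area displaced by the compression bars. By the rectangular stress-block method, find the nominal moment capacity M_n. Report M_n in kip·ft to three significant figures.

M_n ≈ 1100 kip·ft

Assume both steels yield.
a = (A_s − A'_s) f_y/(0.85 f'_c b) = (8.62 − 1.83) × 60/(0.85 × 4.5 × 14.6) = 7.295 in.
c = a/β₁ = 7.295/0.825 = 8.842 in; ε'_s = 0.003(c − d')/c = 0.0022 ≥ ε_y = 0.0021, so the compression steel yields.
M_n = (A_s − A'_s) f_y (d − a/2) + A'_s f_y (d − d') = 407.4 × (28.9 − 3.6475) + 109.8 × (28.9 − 2.4) = 10287.9 + 2909.7 = 13197.6 kip·in = 13197.6/12 = 1099.80 kip·ft.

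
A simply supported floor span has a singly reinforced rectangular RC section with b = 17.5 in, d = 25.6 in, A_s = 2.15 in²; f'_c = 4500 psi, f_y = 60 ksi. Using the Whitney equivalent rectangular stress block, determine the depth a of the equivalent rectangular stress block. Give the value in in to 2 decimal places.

a ≈ 1.93 in

T = A_s f_y = 2.15 × 60 = 129 kips.
a = T/(0.85 f'_c b) = 129/(0.85 × 4.5 × 17.5) = 1.93 in.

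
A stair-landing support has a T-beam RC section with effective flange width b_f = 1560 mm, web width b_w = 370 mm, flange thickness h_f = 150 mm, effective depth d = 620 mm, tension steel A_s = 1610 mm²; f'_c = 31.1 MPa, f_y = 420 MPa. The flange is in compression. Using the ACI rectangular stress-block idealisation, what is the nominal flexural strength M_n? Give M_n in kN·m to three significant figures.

M_n ≈ 414 kN·m

Tension: T = A_s f_y = 1610 × 420 = 676200 N.
Try a within the flange: a = T/(0.85 f'_c b_f) = 676200/(0.85 × 31.1 × 1560) = 16.40 mm.
Since a = 16.40 ≤ h_f = 150 mm, the stress block lies entirely in the flange; analyse as a rectangular beam of width b_f.
M_n = T(d − a/2) = 676200 × (620 − 8.2) = 413.70 × 10⁶ N·mm.
M_n = 413.70 kN·m.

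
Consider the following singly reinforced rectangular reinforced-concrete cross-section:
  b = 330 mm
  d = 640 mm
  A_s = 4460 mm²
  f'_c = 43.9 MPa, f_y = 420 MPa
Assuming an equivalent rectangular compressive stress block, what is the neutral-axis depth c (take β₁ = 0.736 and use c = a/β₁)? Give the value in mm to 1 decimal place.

T = A_s f_y = 4460 × 420 = 1873200 N = 1873.2 kN.
Setting C = 0.85 f'_c a b equal to T: a = 1873200/(0.85 × 43.9 × 330) = 152.120 mm.
With β₁ = 0.736, c = a/β₁ = 152.120/0.736 = 206.7 mm.

c ≈ 206.7 mm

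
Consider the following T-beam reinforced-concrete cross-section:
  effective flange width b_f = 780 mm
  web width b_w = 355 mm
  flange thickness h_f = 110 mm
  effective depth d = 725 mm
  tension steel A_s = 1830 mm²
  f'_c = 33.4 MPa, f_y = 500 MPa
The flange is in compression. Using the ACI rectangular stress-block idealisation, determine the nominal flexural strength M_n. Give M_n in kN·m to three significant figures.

M_n ≈ 644 kN·m

Tension: T = A_s f_y = 1830 × 500 = 915000 N.
Try a within the flange: a = T/(0.85 f'_c b_f) = 915000/(0.85 × 33.4 × 780) = 41.32 mm.
Since a = 41.32 ≤ h_f = 110 mm, the stress block lies entirely in the flange; analyse as a rectangular beam of width b_f.
M_n = T(d − a/2) = 915000 × (725 − 20.66) = 644.47 × 10⁶ N·mm.
M_n = 644.47 kN·m.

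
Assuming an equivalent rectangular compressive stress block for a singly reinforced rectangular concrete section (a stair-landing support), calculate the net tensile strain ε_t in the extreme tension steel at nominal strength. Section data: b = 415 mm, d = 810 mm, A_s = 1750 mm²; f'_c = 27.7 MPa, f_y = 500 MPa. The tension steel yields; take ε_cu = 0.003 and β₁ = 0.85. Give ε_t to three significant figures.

a = A_s f_y/(0.85 f'_c b) = 89.55 mm.
β₁ = 0.85, so c = a/β₁ = 89.55/0.85 = 105.35 mm.
From the linear strain diagram with ε_cu = 0.003: ε_t = 0.003 (d − c)/c = 0.003 × (810 − 105.35)/105.35 = 0.0201.
Since ε_t ≥ 0.005, the section is tension-controlled.

ε_t ≈ 0.0201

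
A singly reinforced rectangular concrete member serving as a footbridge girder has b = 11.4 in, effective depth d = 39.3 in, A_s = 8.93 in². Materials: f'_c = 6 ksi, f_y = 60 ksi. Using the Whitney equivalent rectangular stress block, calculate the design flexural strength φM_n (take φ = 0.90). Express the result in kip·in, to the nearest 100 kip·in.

φM_n ≈ 16700 kip·in

T = A_s f_y = 8.93 × 60 = 535.8 kips.
a = T/(0.85 f'_c b) = 535.8/(0.85 × 6 × 11.4) = 9.216 in.
M_n = T(d − a/2) = 535.8 × (39.3 − 4.608) = 18588.0 kip·in.
φM_n = 0.90 × 18588.0 = 16729.2 kip·in.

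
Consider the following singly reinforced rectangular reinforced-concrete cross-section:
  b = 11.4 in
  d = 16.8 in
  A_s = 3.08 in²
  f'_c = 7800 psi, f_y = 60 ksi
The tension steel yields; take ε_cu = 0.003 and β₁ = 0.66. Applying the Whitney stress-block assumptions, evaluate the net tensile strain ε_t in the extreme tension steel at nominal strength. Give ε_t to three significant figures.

ε_t ≈ 0.0106

a = A_s f_y/(0.85 f'_c b) = 2.445 in.
β₁ = 0.66, so c = a/β₁ = 2.445/0.66 = 3.705 in.
From the linear strain diagram with ε_cu = 0.003: ε_t = 0.003 (d − c)/c = 0.003 × (16.8 − 3.705)/3.705 = 0.0106.
Since ε_t ≥ 0.005, the section is tension-controlled.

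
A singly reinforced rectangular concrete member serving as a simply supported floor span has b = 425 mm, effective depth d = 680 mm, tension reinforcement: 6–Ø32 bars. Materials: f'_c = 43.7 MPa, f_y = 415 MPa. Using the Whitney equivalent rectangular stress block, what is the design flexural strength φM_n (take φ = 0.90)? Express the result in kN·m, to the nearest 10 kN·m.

A_s = 6 × 804 = 4824 mm².
T = A_s f_y = 4824 × 415 = 2001960 N = 2001.96 kN.
From C = T: a = T/(0.85 f'_c b) = 2001960/(0.85 × 43.7 × 425) = 126.81 mm.
M_n = T(d − a/2) = 2001.96 kN × (680 − 63.405) mm = 1234.40 kN·m.
φM_n = 0.90 × 1234.40 = 1110.96 kN·m.

φM_n ≈ 1110 kN·m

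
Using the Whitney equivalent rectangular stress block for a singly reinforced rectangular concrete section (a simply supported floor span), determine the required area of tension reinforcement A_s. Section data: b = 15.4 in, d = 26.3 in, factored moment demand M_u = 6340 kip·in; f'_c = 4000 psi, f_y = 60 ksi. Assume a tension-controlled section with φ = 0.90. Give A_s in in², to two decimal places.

M_n = M_u/φ = 6340/0.90 = 7044.44 kip·in.
From M_n = 0.85 f'_c a b (d − a/2):
a = d − √(d² − 2M_n/(0.85 f'_c b)) = 26.3 − √(26.3² − 2 × 7044.44/(0.85 × 4 × 15.4)) = 5.742 in.
A_s = 0.85 f'_c a b / f_y = 0.85 × 4 × 5.742 × 15.4 / 60 = 5.011 in².

A_s ≈ 5.01 in²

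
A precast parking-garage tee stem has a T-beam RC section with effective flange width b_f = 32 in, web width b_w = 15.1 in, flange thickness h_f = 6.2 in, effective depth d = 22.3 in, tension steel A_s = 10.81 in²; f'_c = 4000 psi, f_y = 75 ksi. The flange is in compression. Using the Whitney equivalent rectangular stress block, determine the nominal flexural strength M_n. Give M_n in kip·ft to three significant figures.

Tension: T = A_s f_y = 10.81 × 75 = 810.75 kips.
Try a within the flange: a = T/(0.85 f'_c b_f) = 810.75/(0.85 × 4 × 32) = 7.452 in.
a = 7.452 > h_f = 6.2 in: the block extends into the web. Split into flange-overhang and web parts.
C_f = 0.85 f'_c (b_f − b_w) h_f = 0.85 × 4 × (32 − 15.1) × 6.2 = 356.3 kips.
Remaining web compression depth: a_w = (T − C_f)/(0.85 f'_c b_w) = (810.75 − 356.3)/(0.85 × 4 × 15.1) = 8.852 in.
M_n = C_f(d − h_f/2) + (T − C_f)(d − a_w/2) = 356.3 × (22.3 − 3.1) + 454.45 × (22.3 − 4.426) = 6841.0 + 8122.8 = 14963.8 kip·in.
M_n = 14963.8/12 = 1246.98 kip·ft.

M_n ≈ 1250 kip·ft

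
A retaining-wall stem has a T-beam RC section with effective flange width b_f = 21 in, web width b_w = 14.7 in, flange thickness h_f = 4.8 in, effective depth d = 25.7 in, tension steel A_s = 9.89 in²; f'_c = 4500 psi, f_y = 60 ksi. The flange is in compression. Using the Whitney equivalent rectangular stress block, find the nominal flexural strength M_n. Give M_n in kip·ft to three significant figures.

M_n ≈ 1080 kip·ft

Tension: T = A_s f_y = 9.89 × 60 = 593.4 kips.
Try a within the flange: a = T/(0.85 f'_c b_f) = 593.4/(0.85 × 4.5 × 21) = 7.387 in.
a = 7.387 > h_f = 4.8 in: the block extends into the web. Split into flange-overhang and web parts.
C_f = 0.85 f'_c (b_f − b_w) h_f = 0.85 × 4.5 × (21 − 14.7) × 4.8 = 115.7 kips.
Remaining web compression depth: a_w = (T − C_f)/(0.85 f'_c b_w) = (593.4 − 115.7)/(0.85 × 4.5 × 14.7) = 8.496 in.
M_n = C_f(d − h_f/2) + (T − C_f)(d − a_w/2) = 115.7 × (25.7 − 2.4) + 477.7 × (25.7 − 4.248) = 2695.8 + 10247.6 = 12943.4 kip·in.
M_n = 12943.4/12 = 1078.62 kip·ft.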